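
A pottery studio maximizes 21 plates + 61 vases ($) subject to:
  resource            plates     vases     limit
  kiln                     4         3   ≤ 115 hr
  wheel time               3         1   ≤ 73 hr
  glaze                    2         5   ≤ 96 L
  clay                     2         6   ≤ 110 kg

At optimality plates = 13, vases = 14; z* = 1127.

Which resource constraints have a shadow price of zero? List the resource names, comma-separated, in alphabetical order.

kiln: 94/115 (slack 21)
wheel time: 53/73 (slack 20)
glaze: 96/96 (binding)
clay: 110/110 (binding)
By complementary slackness, a constraint with positive slack has shadow price 0 → kiln, wheel time.

kiln, wheel time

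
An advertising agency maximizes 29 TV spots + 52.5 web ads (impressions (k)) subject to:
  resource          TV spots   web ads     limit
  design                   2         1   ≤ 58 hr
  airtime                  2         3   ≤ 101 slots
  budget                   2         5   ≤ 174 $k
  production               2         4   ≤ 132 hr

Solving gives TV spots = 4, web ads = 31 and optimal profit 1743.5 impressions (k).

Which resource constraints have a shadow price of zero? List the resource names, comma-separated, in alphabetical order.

budget, design

design: 39/58 (slack 19)
airtime: 101/101 (binding)
budget: 163/174 (slack 11)
production: 132/132 (binding)
By complementary slackness, a constraint with positive slack has shadow price 0 → budget, design.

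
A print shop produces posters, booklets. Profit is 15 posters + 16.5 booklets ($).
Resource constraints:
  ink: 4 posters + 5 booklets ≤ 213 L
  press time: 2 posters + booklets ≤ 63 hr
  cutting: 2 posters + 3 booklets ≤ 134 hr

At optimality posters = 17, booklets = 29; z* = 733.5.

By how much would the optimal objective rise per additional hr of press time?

1.5

Binding: ink and press time. Non-binding: cutting (13 unused).
Slack constraints have shadow price 0 (complementary slackness).
The binding rows give the dual system: 4·y_ink + 2·y_press time = 15 and 5·y_ink + 1·y_press time = 16.5.
Solving: y_ink = 3, y_press time = 1.5.
Shadow price of press time = 1.5.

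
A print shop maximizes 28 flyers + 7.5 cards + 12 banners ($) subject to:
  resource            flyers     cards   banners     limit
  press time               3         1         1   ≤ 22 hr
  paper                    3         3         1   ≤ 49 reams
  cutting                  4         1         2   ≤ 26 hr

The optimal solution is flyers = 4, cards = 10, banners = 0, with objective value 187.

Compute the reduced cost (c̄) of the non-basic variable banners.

At the optimum: press time uses 22 of 22 (binding); paper uses 42 of 49 (slack = 7); cutting uses 26 of 26 (binding).
By complementary slackness, y = 0 for the non-binding constraint.
Dual feasibility on the basic columns requires 3·y_press time + 4·y_cutting = 28, 1·y_press time + 1·y_cutting = 7.5.
Solving: y_press time = 2, y_cutting = 5.5.
Reduced cost of banners: c₃ − yᵀa₃ = 12 − (2·1 + 5.5·2) = 12 − 13 = -1.

-1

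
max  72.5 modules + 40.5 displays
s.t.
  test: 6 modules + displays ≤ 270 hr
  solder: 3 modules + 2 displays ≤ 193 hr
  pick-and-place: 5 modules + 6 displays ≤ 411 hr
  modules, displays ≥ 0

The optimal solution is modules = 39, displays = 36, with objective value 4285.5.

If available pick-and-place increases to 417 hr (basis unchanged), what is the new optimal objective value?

4318.5

Check each constraint at x*: test 270/270 (tight); solder 189/193 (slack 4); pick-and-place 411/411 (tight).
By complementary slackness, y = 0 for the non-binding constraint.
From A_Bᵀ y = c: 6·y_test + 5·y_pick-and-place = 72.5; 1·y_test + 6·y_pick-and-place = 40.5.
Solving: y_test = 7.5, y_pick-and-place = 5.5.
Δz = y_pick-and-place·Δb = 5.5 × (6) = 33, so new z* = 4285.5 + 33 = 4318.5.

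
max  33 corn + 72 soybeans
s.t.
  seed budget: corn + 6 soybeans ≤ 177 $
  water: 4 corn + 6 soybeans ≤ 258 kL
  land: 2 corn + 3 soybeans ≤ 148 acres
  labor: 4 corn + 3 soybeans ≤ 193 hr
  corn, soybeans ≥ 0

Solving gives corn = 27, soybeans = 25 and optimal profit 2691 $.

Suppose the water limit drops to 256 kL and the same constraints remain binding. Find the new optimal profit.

Binding: seed budget and water. Non-binding: land (19 unused), labor (10 unused).
Since land, labor are not tight, their duals are 0.
From A_Bᵀ y = c: 1·y_seed budget + 4·y_water = 33; 6·y_seed budget + 6·y_water = 72.
This yields shadow prices y_seed budget = 5, y_water = 7.
Δz = y_water·Δb = 7 × (-2) = -14, so new z* = 2691 − 14 = 2677.

2677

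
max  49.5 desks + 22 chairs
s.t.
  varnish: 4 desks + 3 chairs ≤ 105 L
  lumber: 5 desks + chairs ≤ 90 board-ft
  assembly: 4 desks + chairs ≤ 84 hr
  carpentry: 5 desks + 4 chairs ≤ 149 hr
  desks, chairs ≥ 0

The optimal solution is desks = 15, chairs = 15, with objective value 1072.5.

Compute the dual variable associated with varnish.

5.5

Check each constraint at x*: varnish 105/105 (tight); lumber 90/90 (tight); assembly 75/84 (slack 9); carpentry 135/149 (slack 14).
By complementary slackness, y = 0 for the non-binding constraints.
The binding rows give the dual system: 4·y_varnish + 5·y_lumber = 49.5 and 3·y_varnish + 1·y_lumber = 22.
→ y_varnish = 5.5 and y_lumber = 5.5.
Shadow price of varnish = 5.5.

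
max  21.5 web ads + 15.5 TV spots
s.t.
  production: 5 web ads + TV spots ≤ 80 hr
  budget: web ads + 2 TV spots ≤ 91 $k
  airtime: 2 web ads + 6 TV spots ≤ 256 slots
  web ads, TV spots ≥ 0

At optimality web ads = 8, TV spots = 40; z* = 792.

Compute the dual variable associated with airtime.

2

At the optimum: production uses 80 of 80 (binding); budget uses 88 of 91 (slack = 3); airtime uses 256 of 256 (binding).
By complementary slackness, y = 0 for the non-binding constraint.
From A_Bᵀ y = c: 5·y_production + 2·y_airtime = 21.5; 1·y_production + 6·y_airtime = 15.5.
This yields shadow prices y_production = 3.5, y_airtime = 2.
Shadow price of airtime = 2.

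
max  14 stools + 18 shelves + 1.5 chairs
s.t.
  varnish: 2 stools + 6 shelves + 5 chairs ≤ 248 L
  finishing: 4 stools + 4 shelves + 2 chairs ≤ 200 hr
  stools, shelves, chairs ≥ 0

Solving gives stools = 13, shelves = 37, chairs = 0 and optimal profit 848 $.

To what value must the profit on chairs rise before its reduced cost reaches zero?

At the optimum: varnish uses 248 of 248 (binding); finishing uses 200 of 200 (binding).
From A_Bᵀ y = c: 2·y_varnish + 4·y_finishing = 14; 6·y_varnish + 4·y_finishing = 18.
Solving: y_varnish = 1, y_finishing = 3.
chairs enters the basis when its profit ≥ yᵀa₃ = 1·5 + 3·2 = 11.

11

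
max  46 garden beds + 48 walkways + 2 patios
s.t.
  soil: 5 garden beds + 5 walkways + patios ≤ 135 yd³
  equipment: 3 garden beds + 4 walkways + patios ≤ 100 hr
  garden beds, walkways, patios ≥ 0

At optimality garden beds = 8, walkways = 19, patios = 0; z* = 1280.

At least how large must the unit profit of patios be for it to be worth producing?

10

At the optimum: soil uses 135 of 135 (binding); equipment uses 100 of 100 (binding).
Dual feasibility on the basic columns requires 5·y_soil + 3·y_equipment = 46, 5·y_soil + 4·y_equipment = 48.
This yields shadow prices y_soil = 8, y_equipment = 2.
patios enters the basis when its profit ≥ yᵀa₃ = 8·1 + 2·1 = 10.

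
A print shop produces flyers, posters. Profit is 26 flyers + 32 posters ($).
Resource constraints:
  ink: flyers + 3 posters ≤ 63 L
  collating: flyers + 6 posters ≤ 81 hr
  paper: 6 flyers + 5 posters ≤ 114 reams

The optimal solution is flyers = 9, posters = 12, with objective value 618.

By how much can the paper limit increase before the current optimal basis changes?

186

Binding constraints: collating, paper. The basis is B = [[1,6],[6,5]] with det -31.
Per unit increase in paper, x* moves by d = (0.1935, -0.0323).
The basis stays optimal until ink becomes binding; allowable increase = 186 reams.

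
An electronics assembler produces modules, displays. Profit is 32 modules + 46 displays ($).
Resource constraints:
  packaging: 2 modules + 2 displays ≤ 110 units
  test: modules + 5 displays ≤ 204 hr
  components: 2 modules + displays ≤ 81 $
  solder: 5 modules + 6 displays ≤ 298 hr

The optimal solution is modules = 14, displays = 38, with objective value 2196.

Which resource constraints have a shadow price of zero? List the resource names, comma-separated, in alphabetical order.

components, packaging

packaging: 104/110 (slack 6)
test: 204/204 (binding)
components: 66/81 (slack 15)
solder: 298/298 (binding)
By complementary slackness, a constraint with positive slack has shadow price 0 → components, packaging.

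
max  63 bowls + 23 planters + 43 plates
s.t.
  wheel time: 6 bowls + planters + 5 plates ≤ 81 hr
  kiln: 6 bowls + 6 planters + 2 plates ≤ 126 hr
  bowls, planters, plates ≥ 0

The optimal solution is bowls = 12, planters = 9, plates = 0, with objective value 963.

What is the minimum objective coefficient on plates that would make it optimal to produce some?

Check each constraint at x*: wheel time 81/81 (tight); kiln 126/126 (tight).
From A_Bᵀ y = c: 6·y_wheel time + 6·y_kiln = 63; 1·y_wheel time + 6·y_kiln = 23.
Solving: y_wheel time = 8, y_kiln = 2.5.
plates enters the basis when its profit ≥ yᵀa₃ = 8·5 + 2.5·2 = 45.

45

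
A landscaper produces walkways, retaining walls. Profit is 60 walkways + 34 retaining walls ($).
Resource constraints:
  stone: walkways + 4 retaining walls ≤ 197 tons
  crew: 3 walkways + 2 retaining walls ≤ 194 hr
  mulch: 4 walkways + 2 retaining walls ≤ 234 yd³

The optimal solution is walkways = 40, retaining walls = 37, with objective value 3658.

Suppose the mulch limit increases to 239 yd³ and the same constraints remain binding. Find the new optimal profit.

3703

Binding: crew and mulch. Non-binding: stone (9 unused).
Since stone is not tight, its dual is 0.
From A_Bᵀ y = c: 3·y_crew + 4·y_mulch = 60; 2·y_crew + 2·y_mulch = 34.
Solving: y_crew = 8, y_mulch = 9.
Δz = y_mulch·Δb = 9 × (5) = 45, so new z* = 3658 + 45 = 3703.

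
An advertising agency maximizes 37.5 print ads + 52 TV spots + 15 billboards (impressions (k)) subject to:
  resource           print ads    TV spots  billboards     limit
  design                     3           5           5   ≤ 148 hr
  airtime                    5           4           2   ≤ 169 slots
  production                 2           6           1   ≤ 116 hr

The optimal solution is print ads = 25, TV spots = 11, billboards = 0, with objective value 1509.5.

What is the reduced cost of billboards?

At the optimum: design uses 130 of 148 (slack = 18); airtime uses 169 of 169 (binding); production uses 116 of 116 (binding).
Since design is not tight, its dual is 0.
From A_Bᵀ y = c: 5·y_airtime + 2·y_production = 37.5; 4·y_airtime + 6·y_production = 52.
This yields shadow prices y_airtime = 5.5, y_production = 5.
Reduced cost of billboards: c₃ − yᵀa₃ = 15 − (5.5·2 + 5·1) = 15 − 16 = -1.

-1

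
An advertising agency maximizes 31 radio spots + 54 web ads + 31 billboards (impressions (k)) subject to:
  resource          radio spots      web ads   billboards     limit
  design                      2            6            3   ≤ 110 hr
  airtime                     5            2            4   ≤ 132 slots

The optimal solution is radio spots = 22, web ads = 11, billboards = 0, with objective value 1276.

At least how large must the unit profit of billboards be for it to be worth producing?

Both design and airtime are binding at x*.
The binding rows give the dual system: 2·y_design + 5·y_airtime = 31 and 6·y_design + 2·y_airtime = 54.
Solving: y_design = 8, y_airtime = 3.
billboards enters the basis when its profit ≥ yᵀa₃ = 8·3 + 3·4 = 36.

36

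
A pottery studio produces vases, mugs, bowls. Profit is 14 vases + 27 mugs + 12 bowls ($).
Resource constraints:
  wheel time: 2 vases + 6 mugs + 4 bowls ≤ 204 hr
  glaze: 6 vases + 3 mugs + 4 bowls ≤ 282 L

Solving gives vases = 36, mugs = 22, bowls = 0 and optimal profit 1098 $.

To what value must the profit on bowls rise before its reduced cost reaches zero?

Check each constraint at x*: wheel time 204/204 (tight); glaze 282/282 (tight).
From A_Bᵀ y = c: 2·y_wheel time + 6·y_glaze = 14; 6·y_wheel time + 3·y_glaze = 27.
This yields shadow prices y_wheel time = 4, y_glaze = 1.
bowls enters the basis when its profit ≥ yᵀa₃ = 4·4 + 1·4 = 20.

20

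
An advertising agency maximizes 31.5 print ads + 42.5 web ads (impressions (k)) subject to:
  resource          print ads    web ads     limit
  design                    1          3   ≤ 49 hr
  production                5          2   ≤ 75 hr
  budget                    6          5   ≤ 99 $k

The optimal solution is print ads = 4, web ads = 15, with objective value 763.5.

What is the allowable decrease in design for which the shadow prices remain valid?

25

Binding constraints: design, budget. The basis is B = [[1,3],[6,5]] with det -13.
Per unit decrease in design, x* moves by d = (0.3846, -0.4615).
The basis stays optimal until production becomes binding; allowable decrease = 25 hr.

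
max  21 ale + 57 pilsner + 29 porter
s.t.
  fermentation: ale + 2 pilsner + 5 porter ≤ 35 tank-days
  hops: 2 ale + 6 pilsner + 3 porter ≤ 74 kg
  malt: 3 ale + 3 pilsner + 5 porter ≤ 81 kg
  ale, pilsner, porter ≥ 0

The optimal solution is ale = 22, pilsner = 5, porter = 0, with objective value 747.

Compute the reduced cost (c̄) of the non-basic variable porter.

-3

At the optimum: fermentation uses 32 of 35 (slack = 3); hops uses 74 of 74 (binding); malt uses 81 of 81 (binding).
Since fermentation is not tight, its dual is 0.
From A_Bᵀ y = c: 2·y_hops + 3·y_malt = 21; 6·y_hops + 3·y_malt = 57.
This yields shadow prices y_hops = 9, y_malt = 1.
Reduced cost of porter: c₃ − yᵀa₃ = 29 − (9·3 + 1·5) = 29 − 32 = -3.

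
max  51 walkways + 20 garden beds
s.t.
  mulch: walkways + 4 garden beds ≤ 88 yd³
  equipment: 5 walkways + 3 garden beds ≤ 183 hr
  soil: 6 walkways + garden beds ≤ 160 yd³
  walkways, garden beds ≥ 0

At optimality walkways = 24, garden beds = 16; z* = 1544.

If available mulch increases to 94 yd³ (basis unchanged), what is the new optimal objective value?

Check each constraint at x*: mulch 88/88 (tight); equipment 168/183 (slack 15); soil 160/160 (tight).
By complementary slackness, y = 0 for the non-binding constraint.
The binding rows give the dual system: 1·y_mulch + 6·y_soil = 51 and 4·y_mulch + 1·y_soil = 20.
Solving: y_mulch = 3, y_soil = 8.
Δz = y_mulch·Δb = 3 × (6) = 18, so new z* = 1544 + 18 = 1562.

1562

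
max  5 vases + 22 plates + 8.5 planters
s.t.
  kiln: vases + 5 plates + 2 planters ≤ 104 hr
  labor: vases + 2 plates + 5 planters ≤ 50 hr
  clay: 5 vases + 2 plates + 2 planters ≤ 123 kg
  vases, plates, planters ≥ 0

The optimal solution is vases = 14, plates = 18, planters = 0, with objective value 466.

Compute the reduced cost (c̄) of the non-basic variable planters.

-4.5

Check each constraint at x*: kiln 104/104 (tight); labor 50/50 (tight); clay 106/123 (slack 17).
By complementary slackness, y = 0 for the non-binding constraint.
From A_Bᵀ y = c: 1·y_kiln + 1·y_labor = 5; 5·y_kiln + 2·y_labor = 22.
→ y_kiln = 4 and y_labor = 1.
Reduced cost of planters: c₃ − yᵀa₃ = 8.5 − (4·2 + 1·5) = 8.5 − 13 = -4.5.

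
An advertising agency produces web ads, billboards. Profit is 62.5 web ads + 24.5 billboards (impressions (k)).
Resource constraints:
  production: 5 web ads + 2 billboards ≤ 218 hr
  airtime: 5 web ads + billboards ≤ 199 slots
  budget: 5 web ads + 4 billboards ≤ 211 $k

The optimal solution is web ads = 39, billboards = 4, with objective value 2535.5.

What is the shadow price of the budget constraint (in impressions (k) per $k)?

4

Binding: airtime and budget. Non-binding: production (15 unused).
Since production is not tight, its dual is 0.
Dual feasibility on the basic columns requires 5·y_airtime + 5·y_budget = 62.5, 1·y_airtime + 4·y_budget = 24.5.
→ y_airtime = 8.5 and y_budget = 4.
Shadow price of budget = 4.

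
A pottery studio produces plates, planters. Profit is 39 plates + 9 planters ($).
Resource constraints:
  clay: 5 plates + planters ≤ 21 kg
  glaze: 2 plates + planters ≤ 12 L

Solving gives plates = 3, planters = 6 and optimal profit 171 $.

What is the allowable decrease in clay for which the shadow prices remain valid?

9

Binding constraints: clay, glaze. The basis is B = [[5,1],[2,1]] with det 3.
Per unit decrease in clay, x* moves by d = (-0.3333, 0.6667).
The basis stays optimal until plates reaches 0; allowable decrease = 9 kg.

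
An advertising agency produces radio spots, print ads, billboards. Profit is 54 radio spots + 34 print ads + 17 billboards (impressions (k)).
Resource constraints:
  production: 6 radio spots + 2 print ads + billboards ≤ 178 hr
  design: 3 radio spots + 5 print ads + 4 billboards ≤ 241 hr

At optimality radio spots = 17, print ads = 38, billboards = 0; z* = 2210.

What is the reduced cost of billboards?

-6

Check each constraint at x*: production 178/178 (tight); design 241/241 (tight).
The binding rows give the dual system: 6·y_production + 3·y_design = 54 and 2·y_production + 5·y_design = 34.
Solving: y_production = 7, y_design = 4.
Reduced cost of billboards: c₃ − yᵀa₃ = 17 − (7·1 + 4·4) = 17 − 23 = -6.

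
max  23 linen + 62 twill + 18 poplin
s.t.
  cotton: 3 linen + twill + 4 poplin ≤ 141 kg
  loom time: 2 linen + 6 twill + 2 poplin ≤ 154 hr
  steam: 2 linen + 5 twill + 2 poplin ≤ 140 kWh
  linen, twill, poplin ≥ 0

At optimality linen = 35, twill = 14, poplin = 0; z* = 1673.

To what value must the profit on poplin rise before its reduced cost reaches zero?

Binding: loom time and steam. Non-binding: cotton (22 unused).
Slack constraints have shadow price 0 (complementary slackness).
The binding rows give the dual system: 2·y_loom time + 2·y_steam = 23 and 6·y_loom time + 5·y_steam = 62.
→ y_loom time = 4.5 and y_steam = 7.
poplin enters the basis when its profit ≥ yᵀa₃ = 4.5·2 + 7·2 = 23.

23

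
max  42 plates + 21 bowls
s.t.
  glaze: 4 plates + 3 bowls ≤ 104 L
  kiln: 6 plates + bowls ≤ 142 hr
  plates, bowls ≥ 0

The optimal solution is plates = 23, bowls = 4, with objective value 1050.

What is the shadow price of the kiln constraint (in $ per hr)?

3

Both glaze and kiln are binding at x*.
The binding rows give the dual system: 4·y_glaze + 6·y_kiln = 42 and 3·y_glaze + 1·y_kiln = 21.
This yields shadow prices y_glaze = 6, y_kiln = 3.
Shadow price of kiln = 3.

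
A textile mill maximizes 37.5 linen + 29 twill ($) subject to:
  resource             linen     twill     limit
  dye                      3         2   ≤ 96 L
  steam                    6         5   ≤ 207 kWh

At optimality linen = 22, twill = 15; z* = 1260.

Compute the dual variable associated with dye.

4.5

Both dye and steam are binding at x*.
From A_Bᵀ y = c: 3·y_dye + 6·y_steam = 37.5; 2·y_dye + 5·y_steam = 29.
→ y_dye = 4.5 and y_steam = 4.
Shadow price of dye = 4.5.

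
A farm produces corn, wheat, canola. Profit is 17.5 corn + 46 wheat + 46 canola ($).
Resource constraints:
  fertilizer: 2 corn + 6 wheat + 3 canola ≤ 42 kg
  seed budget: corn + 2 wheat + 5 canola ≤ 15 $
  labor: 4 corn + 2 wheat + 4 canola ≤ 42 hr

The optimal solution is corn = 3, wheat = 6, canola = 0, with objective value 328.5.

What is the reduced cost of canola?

Check each constraint at x*: fertilizer 42/42 (tight); seed budget 15/15 (tight); labor 24/42 (slack 18).
Slack constraints have shadow price 0 (complementary slackness).
Dual feasibility on the basic columns requires 2·y_fertilizer + 1·y_seed budget = 17.5, 6·y_fertilizer + 2·y_seed budget = 46.
→ y_fertilizer = 5.5 and y_seed budget = 6.5.
Reduced cost of canola: c₃ − yᵀa₃ = 46 − (5.5·3 + 6.5·5) = 46 − 49 = -3.

-3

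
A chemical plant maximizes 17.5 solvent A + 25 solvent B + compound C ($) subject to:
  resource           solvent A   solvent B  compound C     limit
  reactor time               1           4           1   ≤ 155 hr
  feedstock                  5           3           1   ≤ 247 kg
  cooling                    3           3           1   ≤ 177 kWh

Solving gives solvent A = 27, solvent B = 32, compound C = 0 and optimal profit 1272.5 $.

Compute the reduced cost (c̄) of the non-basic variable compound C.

Check each constraint at x*: reactor time 155/155 (tight); feedstock 231/247 (slack 16); cooling 177/177 (tight).
By complementary slackness, y = 0 for the non-binding constraint.
From A_Bᵀ y = c: 1·y_reactor time + 3·y_cooling = 17.5; 4·y_reactor time + 3·y_cooling = 25.
This yields shadow prices y_reactor time = 2.5, y_cooling = 5.
Reduced cost of compound C: c₃ − yᵀa₃ = 1 − (2.5·1 + 5·1) = 1 − 7.5 = -6.5.

-6.5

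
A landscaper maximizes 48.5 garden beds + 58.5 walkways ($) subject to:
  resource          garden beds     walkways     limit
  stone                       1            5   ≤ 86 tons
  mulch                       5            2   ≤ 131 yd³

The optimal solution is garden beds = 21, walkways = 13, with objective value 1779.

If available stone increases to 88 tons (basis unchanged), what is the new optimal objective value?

Check each constraint at x*: stone 86/86 (tight); mulch 131/131 (tight).
The binding rows give the dual system: 1·y_stone + 5·y_mulch = 48.5 and 5·y_stone + 2·y_mulch = 58.5.
→ y_stone = 8.5 and y_mulch = 8.
Δz = y_stone·Δb = 8.5 × (2) = 17, so new z* = 1779 + 17 = 1796.

1796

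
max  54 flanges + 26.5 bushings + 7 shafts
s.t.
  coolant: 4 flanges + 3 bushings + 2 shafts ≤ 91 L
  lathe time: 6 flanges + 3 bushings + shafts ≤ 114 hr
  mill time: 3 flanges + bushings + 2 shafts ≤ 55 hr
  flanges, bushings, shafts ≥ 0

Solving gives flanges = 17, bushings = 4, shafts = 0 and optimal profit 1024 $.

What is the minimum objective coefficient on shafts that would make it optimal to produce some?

10.5

At the optimum: coolant uses 80 of 91 (slack = 11); lathe time uses 114 of 114 (binding); mill time uses 55 of 55 (binding).
Since coolant is not tight, its dual is 0.
Dual feasibility on the basic columns requires 6·y_lathe time + 3·y_mill time = 54, 3·y_lathe time + 1·y_mill time = 26.5.
→ y_lathe time = 8.5 and y_mill time = 1.
shafts enters the basis when its profit ≥ yᵀa₃ = 8.5·1 + 1·2 = 10.5.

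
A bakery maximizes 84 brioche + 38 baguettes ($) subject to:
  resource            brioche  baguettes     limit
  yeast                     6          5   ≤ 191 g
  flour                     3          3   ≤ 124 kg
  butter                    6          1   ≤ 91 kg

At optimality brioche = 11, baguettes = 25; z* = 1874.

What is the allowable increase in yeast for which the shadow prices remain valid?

Binding constraints: yeast, butter. The basis is B = [[6,5],[6,1]] with det -24.
Per unit increase in yeast, x* moves by d = (-0.0417, 0.25).
The basis stays optimal until flour becomes binding; allowable increase = 25.6 g.

25.6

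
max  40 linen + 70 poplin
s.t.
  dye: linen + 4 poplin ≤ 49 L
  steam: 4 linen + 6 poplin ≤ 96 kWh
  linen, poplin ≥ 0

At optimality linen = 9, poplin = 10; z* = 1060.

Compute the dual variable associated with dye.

4

At the optimum: dye uses 49 of 49 (binding); steam uses 96 of 96 (binding).
Dual feasibility on the basic columns requires 1·y_dye + 4·y_steam = 40, 4·y_dye + 6·y_steam = 70.
→ y_dye = 4 and y_steam = 9.
Shadow price of dye = 4.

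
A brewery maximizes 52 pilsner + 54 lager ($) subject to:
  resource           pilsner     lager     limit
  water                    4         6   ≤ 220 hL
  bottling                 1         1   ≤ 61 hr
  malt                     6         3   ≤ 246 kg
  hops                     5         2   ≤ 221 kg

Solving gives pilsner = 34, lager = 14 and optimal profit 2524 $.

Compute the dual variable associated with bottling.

0

At the optimum: water uses 220 of 220 (binding); bottling uses 48 of 61 (slack = 13); malt uses 246 of 246 (binding); hops uses 198 of 221 (slack = 23).
Slack constraints have shadow price 0 (complementary slackness).
From A_Bᵀ y = c: 4·y_water + 6·y_malt = 52; 6·y_water + 3·y_malt = 54.
→ y_water = 7 and y_malt = 4.
Shadow price of bottling = 0.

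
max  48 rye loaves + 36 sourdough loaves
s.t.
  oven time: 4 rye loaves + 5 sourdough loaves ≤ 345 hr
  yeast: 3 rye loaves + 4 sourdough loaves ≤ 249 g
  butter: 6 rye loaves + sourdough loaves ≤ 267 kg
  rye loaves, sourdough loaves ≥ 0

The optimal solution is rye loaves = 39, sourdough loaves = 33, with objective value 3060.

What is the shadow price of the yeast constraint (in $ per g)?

8

Binding: yeast and butter. Non-binding: oven time (24 unused).
By complementary slackness, y = 0 for the non-binding constraint.
From A_Bᵀ y = c: 3·y_yeast + 6·y_butter = 48; 4·y_yeast + 1·y_butter = 36.
→ y_yeast = 8 and y_butter = 4.
Shadow price of yeast = 8.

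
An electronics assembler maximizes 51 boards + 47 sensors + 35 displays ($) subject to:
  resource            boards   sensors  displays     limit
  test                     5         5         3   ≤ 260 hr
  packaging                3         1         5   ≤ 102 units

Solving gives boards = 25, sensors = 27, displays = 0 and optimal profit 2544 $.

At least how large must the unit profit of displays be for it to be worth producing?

37

Both test and packaging are binding at x*.
The binding rows give the dual system: 5·y_test + 3·y_packaging = 51 and 5·y_test + 1·y_packaging = 47.
Solving: y_test = 9, y_packaging = 2.
displays enters the basis when its profit ≥ yᵀa₃ = 9·3 + 2·5 = 37.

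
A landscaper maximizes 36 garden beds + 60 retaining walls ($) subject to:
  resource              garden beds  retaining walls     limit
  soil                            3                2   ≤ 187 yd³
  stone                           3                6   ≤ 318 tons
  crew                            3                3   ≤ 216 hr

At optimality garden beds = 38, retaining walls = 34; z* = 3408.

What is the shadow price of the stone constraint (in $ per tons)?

Binding: stone and crew. Non-binding: soil (5 unused).
Since soil is not tight, its dual is 0.
The binding rows give the dual system: 3·y_stone + 3·y_crew = 36 and 6·y_stone + 3·y_crew = 60.
Solving: y_stone = 8, y_crew = 4.
Shadow price of stone = 8.

8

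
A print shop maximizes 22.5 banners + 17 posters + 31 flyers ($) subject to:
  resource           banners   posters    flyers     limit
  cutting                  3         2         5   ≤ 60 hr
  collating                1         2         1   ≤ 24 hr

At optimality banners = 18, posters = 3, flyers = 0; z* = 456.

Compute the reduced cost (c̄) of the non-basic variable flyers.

At the optimum: cutting uses 60 of 60 (binding); collating uses 24 of 24 (binding).
The binding rows give the dual system: 3·y_cutting + 1·y_collating = 22.5 and 2·y_cutting + 2·y_collating = 17.
Solving: y_cutting = 7, y_collating = 1.5.
Reduced cost of flyers: c₃ − yᵀa₃ = 31 − (7·5 + 1.5·1) = 31 − 36.5 = -5.5.

-5.5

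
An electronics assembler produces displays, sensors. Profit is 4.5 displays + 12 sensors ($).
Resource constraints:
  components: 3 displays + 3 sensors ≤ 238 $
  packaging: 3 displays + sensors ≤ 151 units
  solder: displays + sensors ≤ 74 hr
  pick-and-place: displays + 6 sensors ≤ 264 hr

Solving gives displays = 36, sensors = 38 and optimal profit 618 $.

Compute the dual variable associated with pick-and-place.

1.5

Check each constraint at x*: components 222/238 (slack 16); packaging 146/151 (slack 5); solder 74/74 (tight); pick-and-place 264/264 (tight).
Since components, packaging are not tight, their duals are 0.
From A_Bᵀ y = c: 1·y_solder + 1·y_pick-and-place = 4.5; 1·y_solder + 6·y_pick-and-place = 12.
→ y_solder = 3 and y_pick-and-place = 1.5.
Shadow price of pick-and-place = 1.5.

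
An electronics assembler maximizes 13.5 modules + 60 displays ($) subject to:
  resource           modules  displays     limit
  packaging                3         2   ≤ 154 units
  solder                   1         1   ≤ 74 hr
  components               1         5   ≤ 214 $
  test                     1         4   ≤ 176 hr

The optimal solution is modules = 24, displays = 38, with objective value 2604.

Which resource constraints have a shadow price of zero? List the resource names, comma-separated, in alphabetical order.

packaging: 148/154 (slack 6)
solder: 62/74 (slack 12)
components: 214/214 (binding)
test: 176/176 (binding)
By complementary slackness, a constraint with positive slack has shadow price 0 → packaging, solder.

packaging, solder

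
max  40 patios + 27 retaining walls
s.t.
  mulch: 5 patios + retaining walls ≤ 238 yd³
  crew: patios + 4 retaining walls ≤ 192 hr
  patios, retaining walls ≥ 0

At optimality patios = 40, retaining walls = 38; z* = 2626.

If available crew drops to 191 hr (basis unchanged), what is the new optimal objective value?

2621

Check each constraint at x*: mulch 238/238 (tight); crew 192/192 (tight).
From A_Bᵀ y = c: 5·y_mulch + 1·y_crew = 40; 1·y_mulch + 4·y_crew = 27.
This yields shadow prices y_mulch = 7, y_crew = 5.
Δz = y_crew·Δb = 5 × (-1) = -5, so new z* = 2626 − 5 = 2621.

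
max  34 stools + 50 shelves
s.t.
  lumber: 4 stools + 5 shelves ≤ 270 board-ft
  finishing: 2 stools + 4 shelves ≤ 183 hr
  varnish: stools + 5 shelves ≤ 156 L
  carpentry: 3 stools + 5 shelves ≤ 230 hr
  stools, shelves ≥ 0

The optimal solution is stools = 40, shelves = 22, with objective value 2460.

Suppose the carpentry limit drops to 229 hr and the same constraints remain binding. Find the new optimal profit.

2454

Check each constraint at x*: lumber 270/270 (tight); finishing 168/183 (slack 15); varnish 150/156 (slack 6); carpentry 230/230 (tight).
Since finishing, varnish are not tight, their duals are 0.
From A_Bᵀ y = c: 4·y_lumber + 3·y_carpentry = 34; 5·y_lumber + 5·y_carpentry = 50.
→ y_lumber = 4 and y_carpentry = 6.
Δz = y_carpentry·Δb = 6 × (-1) = -6, so new z* = 2460 − 6 = 2454.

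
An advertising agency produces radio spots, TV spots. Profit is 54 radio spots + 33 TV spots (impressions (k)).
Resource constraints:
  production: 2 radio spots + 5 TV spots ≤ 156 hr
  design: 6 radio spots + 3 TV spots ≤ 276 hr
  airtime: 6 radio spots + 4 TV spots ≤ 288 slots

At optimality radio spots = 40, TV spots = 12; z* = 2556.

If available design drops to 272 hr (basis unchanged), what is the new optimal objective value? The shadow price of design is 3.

2544

Δb = -4, so new z* = 2556 + (3)·(-4) = 2556 − 12 = 2544.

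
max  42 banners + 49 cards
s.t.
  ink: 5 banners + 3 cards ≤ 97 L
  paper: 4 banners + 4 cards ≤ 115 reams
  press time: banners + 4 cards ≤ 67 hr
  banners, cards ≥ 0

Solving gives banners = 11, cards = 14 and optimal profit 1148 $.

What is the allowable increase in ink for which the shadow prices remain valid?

Binding constraints: ink, press time. The basis is B = [[5,3],[1,4]] with det 17.
Per unit increase in ink, x* moves by d = (0.2353, -0.0588).
The basis stays optimal until paper becomes binding; allowable increase = 21.25 L.

21.25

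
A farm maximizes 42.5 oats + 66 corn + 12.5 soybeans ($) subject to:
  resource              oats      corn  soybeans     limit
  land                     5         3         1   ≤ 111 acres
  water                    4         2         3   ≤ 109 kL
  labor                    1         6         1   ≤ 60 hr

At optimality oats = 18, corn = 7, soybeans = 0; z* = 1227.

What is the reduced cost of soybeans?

At the optimum: land uses 111 of 111 (binding); water uses 86 of 109 (slack = 23); labor uses 60 of 60 (binding).
Slack constraints have shadow price 0 (complementary slackness).
From A_Bᵀ y = c: 5·y_land + 1·y_labor = 42.5; 3·y_land + 6·y_labor = 66.
Solving: y_land = 7, y_labor = 7.5.
Reduced cost of soybeans: c₃ − yᵀa₃ = 12.5 − (7·1 + 7.5·1) = 12.5 − 14.5 = -2.

-2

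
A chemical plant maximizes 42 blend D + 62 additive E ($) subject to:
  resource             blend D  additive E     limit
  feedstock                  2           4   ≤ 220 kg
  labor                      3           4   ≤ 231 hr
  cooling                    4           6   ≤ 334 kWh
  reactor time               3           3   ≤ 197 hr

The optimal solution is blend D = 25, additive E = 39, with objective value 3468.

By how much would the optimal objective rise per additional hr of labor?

2

Check each constraint at x*: feedstock 206/220 (slack 14); labor 231/231 (tight); cooling 334/334 (tight); reactor time 192/197 (slack 5).
Slack constraints have shadow price 0 (complementary slackness).
From A_Bᵀ y = c: 3·y_labor + 4·y_cooling = 42; 4·y_labor + 6·y_cooling = 62.
→ y_labor = 2 and y_cooling = 9.
Shadow price of labor = 2.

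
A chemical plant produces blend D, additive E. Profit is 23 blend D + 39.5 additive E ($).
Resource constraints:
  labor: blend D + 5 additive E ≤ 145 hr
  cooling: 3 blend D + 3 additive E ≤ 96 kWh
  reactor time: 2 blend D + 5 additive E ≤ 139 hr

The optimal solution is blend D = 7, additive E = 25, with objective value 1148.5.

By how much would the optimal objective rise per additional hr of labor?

0

Check each constraint at x*: labor 132/145 (slack 13); cooling 96/96 (tight); reactor time 139/139 (tight).
Since labor is not tight, its dual is 0.
The binding rows give the dual system: 3·y_cooling + 2·y_reactor time = 23 and 3·y_cooling + 5·y_reactor time = 39.5.
→ y_cooling = 4 and y_reactor time = 5.5.
Shadow price of labor = 0.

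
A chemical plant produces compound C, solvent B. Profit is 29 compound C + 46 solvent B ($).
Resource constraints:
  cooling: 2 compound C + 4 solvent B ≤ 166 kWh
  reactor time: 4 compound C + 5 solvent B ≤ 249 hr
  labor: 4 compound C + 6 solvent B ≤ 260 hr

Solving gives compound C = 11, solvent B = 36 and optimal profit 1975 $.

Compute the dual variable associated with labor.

6

Check each constraint at x*: cooling 166/166 (tight); reactor time 224/249 (slack 25); labor 260/260 (tight).
Since reactor time is not tight, its dual is 0.
Dual feasibility on the basic columns requires 2·y_cooling + 4·y_labor = 29, 4·y_cooling + 6·y_labor = 46.
→ y_cooling = 2.5 and y_labor = 6.
Shadow price of labor = 6.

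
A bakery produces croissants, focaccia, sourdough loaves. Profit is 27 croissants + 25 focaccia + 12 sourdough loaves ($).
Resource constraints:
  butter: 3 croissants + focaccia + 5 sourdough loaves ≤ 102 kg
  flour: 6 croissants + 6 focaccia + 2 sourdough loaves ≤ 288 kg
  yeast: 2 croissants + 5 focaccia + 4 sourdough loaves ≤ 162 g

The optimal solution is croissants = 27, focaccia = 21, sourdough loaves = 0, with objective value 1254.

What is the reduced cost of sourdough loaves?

-1

At the optimum: butter uses 102 of 102 (binding); flour uses 288 of 288 (binding); yeast uses 159 of 162 (slack = 3).
Since yeast is not tight, its dual is 0.
Dual feasibility on the basic columns requires 3·y_butter + 6·y_flour = 27, 1·y_butter + 6·y_flour = 25.
This yields shadow prices y_butter = 1, y_flour = 4.
Reduced cost of sourdough loaves: c₃ − yᵀa₃ = 12 − (1·5 + 4·2) = 12 − 13 = -1.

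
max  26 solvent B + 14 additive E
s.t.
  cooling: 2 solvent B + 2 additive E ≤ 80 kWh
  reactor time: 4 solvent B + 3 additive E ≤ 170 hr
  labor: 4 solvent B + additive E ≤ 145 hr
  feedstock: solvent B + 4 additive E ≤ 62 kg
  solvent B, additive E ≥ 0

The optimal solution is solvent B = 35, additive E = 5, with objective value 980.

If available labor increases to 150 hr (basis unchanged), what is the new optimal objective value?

1000

At the optimum: cooling uses 80 of 80 (binding); reactor time uses 155 of 170 (slack = 15); labor uses 145 of 145 (binding); feedstock uses 55 of 62 (slack = 7).
Since reactor time, feedstock are not tight, their duals are 0.
The binding rows give the dual system: 2·y_cooling + 4·y_labor = 26 and 2·y_cooling + 1·y_labor = 14.
This yields shadow prices y_cooling = 5, y_labor = 4.
Δz = y_labor·Δb = 4 × (5) = 20, so new z* = 980 + 20 = 1000.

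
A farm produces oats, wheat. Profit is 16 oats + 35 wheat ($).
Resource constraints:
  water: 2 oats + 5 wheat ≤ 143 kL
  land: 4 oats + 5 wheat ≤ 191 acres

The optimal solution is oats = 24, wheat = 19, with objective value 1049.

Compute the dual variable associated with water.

Check each constraint at x*: water 143/143 (tight); land 191/191 (tight).
From A_Bᵀ y = c: 2·y_water + 4·y_land = 16; 5·y_water + 5·y_land = 35.
This yields shadow prices y_water = 6, y_land = 1.
Shadow price of water = 6.

6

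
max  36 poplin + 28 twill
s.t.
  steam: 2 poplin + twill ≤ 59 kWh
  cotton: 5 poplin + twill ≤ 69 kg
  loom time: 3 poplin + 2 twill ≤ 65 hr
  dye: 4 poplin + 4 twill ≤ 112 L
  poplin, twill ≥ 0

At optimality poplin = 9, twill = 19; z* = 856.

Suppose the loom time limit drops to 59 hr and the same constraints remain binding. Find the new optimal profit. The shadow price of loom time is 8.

Δb = -6, so new z* = 856 + (8)·(-6) = 856 − 48 = 808.

808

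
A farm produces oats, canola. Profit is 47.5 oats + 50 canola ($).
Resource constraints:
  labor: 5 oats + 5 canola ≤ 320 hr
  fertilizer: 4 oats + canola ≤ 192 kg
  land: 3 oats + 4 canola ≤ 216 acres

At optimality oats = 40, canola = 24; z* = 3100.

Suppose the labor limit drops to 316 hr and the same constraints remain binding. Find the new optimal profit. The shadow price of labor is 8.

3068

Δb = -4, so new z* = 3100 + (8)·(-4) = 3100 − 32 = 3068.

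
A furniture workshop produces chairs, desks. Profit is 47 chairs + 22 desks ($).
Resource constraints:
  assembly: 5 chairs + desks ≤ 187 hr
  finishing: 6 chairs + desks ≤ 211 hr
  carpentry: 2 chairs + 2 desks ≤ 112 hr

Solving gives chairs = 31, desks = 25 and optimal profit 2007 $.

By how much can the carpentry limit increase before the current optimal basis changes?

Binding constraints: finishing, carpentry. The basis is B = [[6,1],[2,2]] with det 10.
Per unit increase in carpentry, x* moves by d = (-0.1, 0.6).
The basis stays optimal until assembly becomes binding; allowable increase = 70 hr.

70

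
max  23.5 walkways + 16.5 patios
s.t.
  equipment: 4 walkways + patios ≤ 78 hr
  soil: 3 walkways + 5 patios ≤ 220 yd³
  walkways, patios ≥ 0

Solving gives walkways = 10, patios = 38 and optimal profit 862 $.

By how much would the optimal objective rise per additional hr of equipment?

4

At the optimum: equipment uses 78 of 78 (binding); soil uses 220 of 220 (binding).
The binding rows give the dual system: 4·y_equipment + 3·y_soil = 23.5 and 1·y_equipment + 5·y_soil = 16.5.
→ y_equipment = 4 and y_soil = 2.5.
Shadow price of equipment = 4.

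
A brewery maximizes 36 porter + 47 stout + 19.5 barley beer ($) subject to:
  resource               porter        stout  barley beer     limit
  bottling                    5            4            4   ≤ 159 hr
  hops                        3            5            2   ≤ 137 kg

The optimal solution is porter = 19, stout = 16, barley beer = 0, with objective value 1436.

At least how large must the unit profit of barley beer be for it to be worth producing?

26

At the optimum: bottling uses 159 of 159 (binding); hops uses 137 of 137 (binding).
The binding rows give the dual system: 5·y_bottling + 3·y_hops = 36 and 4·y_bottling + 5·y_hops = 47.
Solving: y_bottling = 3, y_hops = 7.
barley beer enters the basis when its profit ≥ yᵀa₃ = 3·4 + 7·2 = 26.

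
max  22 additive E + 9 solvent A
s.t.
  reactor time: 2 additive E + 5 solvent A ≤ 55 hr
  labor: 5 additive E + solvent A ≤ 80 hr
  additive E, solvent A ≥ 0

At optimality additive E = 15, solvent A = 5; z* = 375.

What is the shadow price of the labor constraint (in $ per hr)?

Both reactor time and labor are binding at x*.
From A_Bᵀ y = c: 2·y_reactor time + 5·y_labor = 22; 5·y_reactor time + 1·y_labor = 9.
Solving: y_reactor time = 1, y_labor = 4.
Shadow price of labor = 4.

4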